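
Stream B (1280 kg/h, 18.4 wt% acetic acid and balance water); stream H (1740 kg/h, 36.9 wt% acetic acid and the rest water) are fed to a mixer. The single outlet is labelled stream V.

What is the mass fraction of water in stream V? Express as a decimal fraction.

0.7094

Total flow out = 1280 + 1740 = 3020 kg/h.
water in = 1280×0.816 + 1740×0.631 = 2142.4 kg/h.
water mass fraction in V = 2142.4/3020 = 0.7094.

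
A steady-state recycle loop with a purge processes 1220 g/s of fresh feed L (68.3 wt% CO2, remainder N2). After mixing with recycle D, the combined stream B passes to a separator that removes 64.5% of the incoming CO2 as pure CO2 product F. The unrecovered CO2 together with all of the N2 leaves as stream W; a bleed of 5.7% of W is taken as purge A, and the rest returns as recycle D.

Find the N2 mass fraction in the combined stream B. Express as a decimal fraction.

N2 enters only via L and leaves only via the purge: 1220×0.317 = 0.057×(N2 in W), and the separator passes all N2, so N2 in B = N2 in W = 6784.9 g/s.
CO2 in B: m_A = 1220×0.683 + (1−0.057)·(1−0.645)·m_A, so m_A = 833.26/0.6652 = 1252.6 g/s.
B = 1252.6 + 6784.9 = 8037.5 g/s.
N2 fraction in B = 6784.9/8037.5 = 0.8442.

0.8442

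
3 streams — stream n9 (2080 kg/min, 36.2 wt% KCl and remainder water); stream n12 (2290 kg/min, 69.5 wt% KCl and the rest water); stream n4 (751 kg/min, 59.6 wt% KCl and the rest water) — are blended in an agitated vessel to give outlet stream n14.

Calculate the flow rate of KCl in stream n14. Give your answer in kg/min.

2792 kg/min

KCl out = KCl in = 2080×0.362 + 2290×0.695 + 751×0.596 = 2792.1 kg/min.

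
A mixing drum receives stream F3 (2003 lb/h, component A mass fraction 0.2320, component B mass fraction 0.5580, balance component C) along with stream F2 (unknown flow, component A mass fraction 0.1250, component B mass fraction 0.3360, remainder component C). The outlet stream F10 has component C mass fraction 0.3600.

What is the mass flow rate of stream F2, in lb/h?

Let F2 be the unknown flow. Total out = 2003 + F2.
component C balance: 420.63 + 0.539·F2 = 0.360·(2003 + F2)
(0.539 − 0.360)·F2 = 0.360×2003 − 420.63 = 300.45
F2 = 300.45 / 0.179 = 1678.5 lb/h

1678 lb/h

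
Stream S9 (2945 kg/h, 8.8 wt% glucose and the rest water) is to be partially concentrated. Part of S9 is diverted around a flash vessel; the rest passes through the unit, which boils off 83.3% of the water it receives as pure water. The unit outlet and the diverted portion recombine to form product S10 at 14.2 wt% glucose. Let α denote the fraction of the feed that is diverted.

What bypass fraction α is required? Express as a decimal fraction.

0.499

All 2945×0.088 = 259.16 kg/h of glucose reaches S10, so S10 = 259.16/0.142 = 1825.1 kg/h and vapour = 1119.9 kg/h.
The evaporator receives (1−α)·2945 of feed at 0.912 water and removes 0.833 of that water:
0.833×0.912×(1−α)×2945 = 1119.9
(1−α) = 1119.9/2237.3 = 0.5006;  α = 0.4994.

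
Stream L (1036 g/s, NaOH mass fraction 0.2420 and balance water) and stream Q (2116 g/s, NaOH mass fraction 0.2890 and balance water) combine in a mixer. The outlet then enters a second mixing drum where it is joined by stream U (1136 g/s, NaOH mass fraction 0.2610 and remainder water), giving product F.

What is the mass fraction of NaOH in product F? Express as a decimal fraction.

Overall, product flow = 4288 g/s.
NaOH in = 1036×0.242 + 2116×0.289 + 1136×0.261 = 1158.7 g/s.
NaOH fraction in F = 0.2702.

0.2702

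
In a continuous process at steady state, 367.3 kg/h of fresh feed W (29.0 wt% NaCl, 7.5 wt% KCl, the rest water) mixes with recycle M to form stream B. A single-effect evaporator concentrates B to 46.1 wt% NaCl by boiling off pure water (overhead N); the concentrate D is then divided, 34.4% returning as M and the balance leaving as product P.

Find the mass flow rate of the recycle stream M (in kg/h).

121.2 kg/h

Overall NaCl balance (none leaves overhead): NaCl in fresh feed = NaCl in product, i.e. 367.3×0.290 = (1−0.344)·D·0.461.
D = 106.52/(0.461×0.656) = 352.22 kg/h.
Recycle M = 0.344×352.22 = 121.16 kg/h.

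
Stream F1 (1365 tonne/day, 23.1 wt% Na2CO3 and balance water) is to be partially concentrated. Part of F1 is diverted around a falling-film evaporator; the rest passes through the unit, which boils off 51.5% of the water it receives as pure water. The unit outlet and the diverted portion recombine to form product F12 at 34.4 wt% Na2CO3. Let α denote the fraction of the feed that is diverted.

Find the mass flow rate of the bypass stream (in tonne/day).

232.8 tonne/day

All 1365×0.231 = 315.31 tonne/day of Na2CO3 reaches F12, so F12 = 315.31/0.344 = 916.61 tonne/day and vapour = 448.39 tonne/day.
The evaporator receives (1−α)·1365 of feed at 0.769 water and removes 0.515 of that water:
0.515×0.769×(1−α)×1365 = 448.39
(1−α) = 448.39/540.59 = 0.8294;  α = 0.1706.
Bypass flow = 0.1706×1365 = 232.81 tonne/day.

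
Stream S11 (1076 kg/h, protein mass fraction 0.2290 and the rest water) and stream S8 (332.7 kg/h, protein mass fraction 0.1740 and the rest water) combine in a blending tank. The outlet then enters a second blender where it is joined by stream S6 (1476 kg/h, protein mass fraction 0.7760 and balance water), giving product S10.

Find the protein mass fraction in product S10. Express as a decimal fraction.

0.5025

Overall, product flow = 2884.7 kg/h.
protein in = 1076×0.229 + 332.7×0.174 + 1476×0.776 = 1449.7 kg/h.
protein fraction in S10 = 0.5025.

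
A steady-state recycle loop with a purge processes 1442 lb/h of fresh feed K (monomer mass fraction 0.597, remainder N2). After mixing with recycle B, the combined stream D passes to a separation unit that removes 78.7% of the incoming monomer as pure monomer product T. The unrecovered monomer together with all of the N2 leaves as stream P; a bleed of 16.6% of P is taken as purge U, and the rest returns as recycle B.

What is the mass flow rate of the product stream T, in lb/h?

823.9 lb/h

monomer in D: m_A = 1442×0.597 + (1−0.166)·(1−0.787)·m_A, so m_A = 860.87/0.8224 = 1046.8 lb/h.
Product T = 0.787×1046.8 = 823.86 lb/h.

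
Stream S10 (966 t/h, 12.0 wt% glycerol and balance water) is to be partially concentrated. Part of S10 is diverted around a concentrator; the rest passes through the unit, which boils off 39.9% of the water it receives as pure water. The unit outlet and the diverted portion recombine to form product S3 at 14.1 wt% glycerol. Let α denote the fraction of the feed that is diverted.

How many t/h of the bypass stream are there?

556.2 t/h

All 966×0.120 = 115.92 t/h of glycerol reaches S3, so S3 = 115.92/0.141 = 822.13 t/h and vapour = 143.87 t/h.
The evaporator receives (1−α)·966 of feed at 0.880 water and removes 0.399 of that water:
0.399×0.880×(1−α)×966 = 143.87
(1−α) = 143.87/339.18 = 0.4242;  α = 0.5758.
Bypass flow = 0.5758×966 = 556.25 t/h.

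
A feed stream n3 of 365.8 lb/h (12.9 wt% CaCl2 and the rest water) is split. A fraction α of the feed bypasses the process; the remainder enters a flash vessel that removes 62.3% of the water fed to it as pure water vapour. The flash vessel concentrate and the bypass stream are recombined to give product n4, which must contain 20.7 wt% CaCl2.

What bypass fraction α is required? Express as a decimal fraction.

All 365.8×0.129 = 47.188 lb/h of CaCl2 reaches n4, so n4 = 47.188/0.207 = 227.96 lb/h and vapour = 137.84 lb/h.
The evaporator receives (1−α)·365.8 of feed at 0.871 water and removes 0.623 of that water:
0.623×0.871×(1−α)×365.8 = 137.84
(1−α) = 137.84/198.5 = 0.6944;  α = 0.3056.

0.306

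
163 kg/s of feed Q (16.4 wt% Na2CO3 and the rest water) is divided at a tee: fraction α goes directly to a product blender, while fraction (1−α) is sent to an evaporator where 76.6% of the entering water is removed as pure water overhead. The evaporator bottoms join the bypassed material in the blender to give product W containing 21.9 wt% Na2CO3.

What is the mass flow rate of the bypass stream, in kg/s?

All 163×0.164 = 26.732 kg/s of Na2CO3 reaches W, so W = 26.732/0.219 = 122.06 kg/s and vapour = 40.936 kg/s.
The evaporator receives (1−α)·163 of feed at 0.836 water and removes 0.766 of that water:
0.766×0.836×(1−α)×163 = 40.936
(1−α) = 40.936/104.38 = 0.3922;  α = 0.6078.
Bypass flow = 0.6078×163 = 99.075 kg/s.

99.07 kg/s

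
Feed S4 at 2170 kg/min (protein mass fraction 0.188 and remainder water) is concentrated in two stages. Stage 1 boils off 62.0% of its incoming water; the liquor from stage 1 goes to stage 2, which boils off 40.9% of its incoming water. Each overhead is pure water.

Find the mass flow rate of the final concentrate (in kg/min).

803.7 kg/min

water in feed = 2170×0.812 = 1762 kg/min.
After stage 1: water left = (1−0.620)×1762 = 669.58; stream total = 1077.5 kg/min.
After stage 2: water left = (1−0.409)×669.58 = 395.72; final concentrate = 803.68 kg/min.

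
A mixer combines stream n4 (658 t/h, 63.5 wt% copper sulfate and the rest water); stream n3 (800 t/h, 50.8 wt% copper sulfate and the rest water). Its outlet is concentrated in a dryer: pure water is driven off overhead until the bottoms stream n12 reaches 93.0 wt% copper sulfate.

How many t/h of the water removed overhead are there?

copper sulfate entering = 658×0.635 + 800×0.508 = 824.23 t/h.
All copper sulfate reports to n12, so n12 = 824.23/0.930 = 886.27 t/h.
Total feed = 1458 t/h; overhead = 1458 − 886.27 = 571.73 t/h.

571.7 t/h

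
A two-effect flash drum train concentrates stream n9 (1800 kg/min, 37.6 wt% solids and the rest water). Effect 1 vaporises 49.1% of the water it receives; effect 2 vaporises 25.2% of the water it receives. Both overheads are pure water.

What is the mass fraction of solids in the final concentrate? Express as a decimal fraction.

water in feed = 1800×0.624 = 1123.2 kg/min.
After stage 1: water left = (1−0.491)×1123.2 = 571.71; stream total = 1248.5 kg/min.
After stage 2: water left = (1−0.252)×571.71 = 427.64; final concentrate = 1104.4 kg/min.
solids fraction = 676.8/1104.4 = 0.6128.

0.6128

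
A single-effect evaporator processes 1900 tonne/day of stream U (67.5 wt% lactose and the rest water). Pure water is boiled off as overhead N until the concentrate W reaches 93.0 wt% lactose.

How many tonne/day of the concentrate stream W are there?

1379 tonne/day

lactose is conserved: 1900×0.675 = 1282.5 tonne/day all reports to the concentrate.
Concentrate = 1282.5/(target fraction) = 1379 tonne/day.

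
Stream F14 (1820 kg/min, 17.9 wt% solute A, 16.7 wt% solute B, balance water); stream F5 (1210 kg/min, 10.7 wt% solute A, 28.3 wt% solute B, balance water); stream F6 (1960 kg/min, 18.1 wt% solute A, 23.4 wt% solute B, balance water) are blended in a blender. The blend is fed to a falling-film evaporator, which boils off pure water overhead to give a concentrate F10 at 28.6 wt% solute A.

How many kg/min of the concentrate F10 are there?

solute A entering = 1820×0.179 + 1210×0.107 + 1960×0.181 = 810.01 kg/min.
All solute A reports to F10, so F10 = 810.01/0.286 = 2832.2 kg/min.

2832 kg/min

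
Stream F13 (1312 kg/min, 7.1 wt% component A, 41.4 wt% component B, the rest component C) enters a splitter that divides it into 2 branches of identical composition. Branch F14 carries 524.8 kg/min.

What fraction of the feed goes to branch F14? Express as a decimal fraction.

0.400

Fraction to F14 = 524.8/1312 = 0.4000.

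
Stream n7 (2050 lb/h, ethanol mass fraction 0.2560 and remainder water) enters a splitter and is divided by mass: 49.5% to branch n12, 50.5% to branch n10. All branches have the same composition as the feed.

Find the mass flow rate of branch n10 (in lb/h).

1035 lb/h

Branch n10 flow = 0.505×2050 = 1035.2 lb/h.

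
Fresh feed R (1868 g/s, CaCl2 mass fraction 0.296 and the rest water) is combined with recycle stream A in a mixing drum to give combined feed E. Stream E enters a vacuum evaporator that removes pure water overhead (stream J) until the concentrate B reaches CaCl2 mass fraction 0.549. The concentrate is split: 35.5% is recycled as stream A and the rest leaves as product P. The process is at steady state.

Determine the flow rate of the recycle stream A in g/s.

554.3 g/s

Overall CaCl2 balance (none leaves overhead): CaCl2 in fresh feed = CaCl2 in product, i.e. 1868×0.296 = (1−0.355)·B·0.549.
B = 552.93/(0.549×0.645) = 1561.5 g/s.
Recycle A = 0.355×1561.5 = 554.33 g/s.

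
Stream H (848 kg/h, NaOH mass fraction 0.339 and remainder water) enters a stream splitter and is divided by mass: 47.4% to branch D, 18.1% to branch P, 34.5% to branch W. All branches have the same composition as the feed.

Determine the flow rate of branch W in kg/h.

292.6 kg/h

Branch W flow = 0.345×848 = 292.56 kg/h.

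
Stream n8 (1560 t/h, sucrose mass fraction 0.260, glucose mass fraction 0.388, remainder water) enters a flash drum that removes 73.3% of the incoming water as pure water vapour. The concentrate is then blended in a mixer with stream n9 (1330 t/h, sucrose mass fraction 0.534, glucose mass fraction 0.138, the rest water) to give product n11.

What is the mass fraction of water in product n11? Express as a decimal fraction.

Vapour removed = 0.733×0.352×1560 = 402.5 t/h; concentrate = 1157.5 t/h.
water reaching the mixer = 146.62 (from concentrate) + 1330×0.328 = 582.86 t/h.
Product flow = 1157.5 + 1330 = 2487.5 t/h; water fraction = 0.234.

0.234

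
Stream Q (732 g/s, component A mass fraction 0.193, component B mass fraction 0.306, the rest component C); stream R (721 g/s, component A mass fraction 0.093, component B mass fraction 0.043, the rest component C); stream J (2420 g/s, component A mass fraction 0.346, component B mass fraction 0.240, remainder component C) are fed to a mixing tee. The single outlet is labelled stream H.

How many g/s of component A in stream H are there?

component A out = component A in = 732×0.193 + 721×0.093 + 2420×0.346 = 1045.6 g/s.

1046 g/s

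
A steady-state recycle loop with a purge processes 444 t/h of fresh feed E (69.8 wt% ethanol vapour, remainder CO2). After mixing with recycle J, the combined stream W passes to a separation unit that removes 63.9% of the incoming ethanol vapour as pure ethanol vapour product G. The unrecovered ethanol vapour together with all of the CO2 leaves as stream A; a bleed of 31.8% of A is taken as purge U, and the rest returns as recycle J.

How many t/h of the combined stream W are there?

CO2 enters only via E and leaves only via the purge: 444×0.302 = 0.318×(CO2 in A), and the separation unit passes all CO2, so CO2 in W = CO2 in A = 421.66 t/h.
ethanol vapour in W: m_A = 444×0.698 + (1−0.318)·(1−0.639)·m_A, so m_A = 309.91/0.7538 = 411.13 t/h.
W = 411.13 + 421.66 = 832.79 t/h.

832.8 t/h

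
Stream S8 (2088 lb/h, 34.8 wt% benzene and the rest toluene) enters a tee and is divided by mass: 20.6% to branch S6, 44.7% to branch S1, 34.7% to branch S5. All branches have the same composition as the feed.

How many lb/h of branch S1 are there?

Branch S1 flow = 0.447×2088 = 933.34 lb/h.

933.3 lb/h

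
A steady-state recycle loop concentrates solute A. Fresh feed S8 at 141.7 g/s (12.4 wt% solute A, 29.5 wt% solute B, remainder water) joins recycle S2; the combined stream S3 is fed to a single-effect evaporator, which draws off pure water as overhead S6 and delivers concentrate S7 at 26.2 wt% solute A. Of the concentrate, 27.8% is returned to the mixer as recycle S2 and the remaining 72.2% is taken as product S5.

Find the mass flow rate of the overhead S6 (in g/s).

74.64 g/s

Overall solute A balance (none leaves overhead): solute A in fresh feed = solute A in product, i.e. 141.7×0.124 = (1−0.278)·S7·0.262.
S7 = 17.571/(0.262×0.722) = 92.887 g/s.
Recycle S2 = 0.278×92.887 = 25.822 g/s.
Combined feed S3 = 141.7 + 25.822 = 167.52 g/s.
Overhead S6 = S3 − S7 = 167.52 − 92.887 = 74.636 g/s.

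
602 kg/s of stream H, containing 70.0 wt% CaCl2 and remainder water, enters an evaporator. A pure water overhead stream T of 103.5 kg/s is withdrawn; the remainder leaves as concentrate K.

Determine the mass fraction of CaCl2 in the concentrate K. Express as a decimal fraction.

0.845

CaCl2 is not removed: 602×0.700 = 421.4 kg/s of CaCl2 enters K.
Concentrate = 602 − 103.5 = 498.5 kg/s.
Mass fraction = 421.4/498.5 = 0.845.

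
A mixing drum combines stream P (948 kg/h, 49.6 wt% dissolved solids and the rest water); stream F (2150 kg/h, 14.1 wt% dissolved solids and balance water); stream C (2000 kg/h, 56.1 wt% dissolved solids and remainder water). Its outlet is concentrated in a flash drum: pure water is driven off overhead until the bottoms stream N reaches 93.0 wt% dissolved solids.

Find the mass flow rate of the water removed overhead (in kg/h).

3060 kg/h

dissolved solids entering = 948×0.496 + 2150×0.141 + 2000×0.561 = 1895.4 kg/h.
All dissolved solids reports to N, so N = 1895.4/0.930 = 2038 kg/h.
Total feed = 5098 kg/h; overhead = 5098 − 2038 = 3060 kg/h.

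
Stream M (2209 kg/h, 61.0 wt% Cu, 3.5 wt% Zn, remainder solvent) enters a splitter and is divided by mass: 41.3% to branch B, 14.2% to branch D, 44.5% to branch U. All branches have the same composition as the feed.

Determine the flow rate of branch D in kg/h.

Branch D flow = 0.142×2209 = 313.68 kg/h.

313.7 kg/h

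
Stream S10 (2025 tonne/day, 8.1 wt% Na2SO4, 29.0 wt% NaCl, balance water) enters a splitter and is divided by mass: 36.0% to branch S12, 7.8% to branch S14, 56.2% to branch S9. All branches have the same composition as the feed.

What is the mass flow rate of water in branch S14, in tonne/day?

99.35 tonne/day

Branch S14 total = 0.078×2025 = 157.95 tonne/day.
water in S14 = 0.629×157.95 = 99.351 tonne/day.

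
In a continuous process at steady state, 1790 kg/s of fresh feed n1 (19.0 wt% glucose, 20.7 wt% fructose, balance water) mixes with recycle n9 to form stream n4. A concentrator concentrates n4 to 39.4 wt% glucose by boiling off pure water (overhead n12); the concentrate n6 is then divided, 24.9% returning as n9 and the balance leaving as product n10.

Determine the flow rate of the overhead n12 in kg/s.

Overall glucose balance (none leaves overhead): glucose in fresh feed = glucose in product, i.e. 1790×0.190 = (1−0.249)·n6·0.394.
n6 = 340.1/(0.394×0.751) = 1149.4 kg/s.
Recycle n9 = 0.249×1149.4 = 286.2 kg/s.
Combined feed n4 = 1790 + 286.2 = 2076.2 kg/s.
Overhead n12 = n4 − n6 = 2076.2 − 1149.4 = 926.8 kg/s.

926.8 kg/s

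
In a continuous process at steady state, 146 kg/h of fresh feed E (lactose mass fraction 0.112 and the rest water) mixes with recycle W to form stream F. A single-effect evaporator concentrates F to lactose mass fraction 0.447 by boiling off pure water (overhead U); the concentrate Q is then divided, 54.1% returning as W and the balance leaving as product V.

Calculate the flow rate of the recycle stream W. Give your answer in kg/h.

Overall lactose balance (none leaves overhead): lactose in fresh feed = lactose in product, i.e. 146×0.112 = (1−0.541)·Q·0.447.
Q = 16.352/(0.447×0.459) = 79.699 kg/h.
Recycle W = 0.541×79.699 = 43.117 kg/h.

43.12 kg/h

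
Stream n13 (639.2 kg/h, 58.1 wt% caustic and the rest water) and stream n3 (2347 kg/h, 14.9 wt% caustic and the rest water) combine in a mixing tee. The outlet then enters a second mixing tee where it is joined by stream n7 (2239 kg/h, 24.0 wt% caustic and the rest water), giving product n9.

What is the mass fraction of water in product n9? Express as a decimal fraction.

0.7592

Overall, product flow = 5225.2 kg/h.
water in = 639.2×0.419 + 2347×0.851 + 2239×0.760 = 3966.8 kg/h.
water fraction in n9 = 0.7592.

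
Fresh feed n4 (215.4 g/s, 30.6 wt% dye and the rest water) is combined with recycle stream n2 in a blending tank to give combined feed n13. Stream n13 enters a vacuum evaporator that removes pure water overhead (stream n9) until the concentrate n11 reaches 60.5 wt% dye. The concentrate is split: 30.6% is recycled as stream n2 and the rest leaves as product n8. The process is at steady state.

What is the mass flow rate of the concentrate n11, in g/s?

Overall dye balance (none leaves overhead): dye in fresh feed = dye in product, i.e. 215.4×0.306 = (1−0.306)·n11·0.605.
n11 = 65.912/(0.605×0.694) = 156.98 g/s.

157 g/s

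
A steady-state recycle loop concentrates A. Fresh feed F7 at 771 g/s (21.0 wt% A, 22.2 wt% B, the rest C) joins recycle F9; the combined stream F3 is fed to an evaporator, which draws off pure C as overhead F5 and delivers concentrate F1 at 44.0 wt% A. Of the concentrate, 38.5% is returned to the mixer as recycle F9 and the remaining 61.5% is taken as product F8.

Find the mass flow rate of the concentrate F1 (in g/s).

598.3 g/s

Overall A balance (none leaves overhead): A in fresh feed = A in product, i.e. 771×0.210 = (1−0.385)·F1·0.440.
F1 = 161.91/(0.440×0.615) = 598.34 g/s.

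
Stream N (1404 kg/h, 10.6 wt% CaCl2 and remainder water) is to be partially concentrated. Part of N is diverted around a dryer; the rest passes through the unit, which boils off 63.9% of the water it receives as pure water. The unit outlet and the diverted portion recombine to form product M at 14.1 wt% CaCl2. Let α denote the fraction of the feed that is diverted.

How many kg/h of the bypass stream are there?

793.9 kg/h

All 1404×0.106 = 148.82 kg/h of CaCl2 reaches M, so M = 148.82/0.141 = 1055.5 kg/h and vapour = 348.51 kg/h.
The evaporator receives (1−α)·1404 of feed at 0.894 water and removes 0.639 of that water:
0.639×0.894×(1−α)×1404 = 348.51
(1−α) = 348.51/802.06 = 0.4345;  α = 0.5655.
Bypass flow = 0.5655×1404 = 793.93 kg/h.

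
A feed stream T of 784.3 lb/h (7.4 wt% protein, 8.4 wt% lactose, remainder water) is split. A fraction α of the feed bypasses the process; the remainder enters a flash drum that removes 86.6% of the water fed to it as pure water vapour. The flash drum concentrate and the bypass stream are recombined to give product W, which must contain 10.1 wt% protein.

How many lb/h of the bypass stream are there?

All 784.3×0.074 = 58.038 lb/h of protein reaches W, so W = 58.038/0.101 = 574.64 lb/h and vapour = 209.66 lb/h.
The evaporator receives (1−α)·784.3 of feed at 0.842 water and removes 0.866 of that water:
0.866×0.842×(1−α)×784.3 = 209.66
(1−α) = 209.66/571.89 = 0.3666;  α = 0.6334.
Bypass flow = 0.6334×784.3 = 496.76 lb/h.

496.8 lb/h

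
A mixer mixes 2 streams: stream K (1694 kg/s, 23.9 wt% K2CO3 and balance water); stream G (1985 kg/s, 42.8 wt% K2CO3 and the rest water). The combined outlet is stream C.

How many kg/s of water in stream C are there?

water out = water in = 1694×0.761 + 1985×0.572 = 2424.6 kg/s.

2425 kg/s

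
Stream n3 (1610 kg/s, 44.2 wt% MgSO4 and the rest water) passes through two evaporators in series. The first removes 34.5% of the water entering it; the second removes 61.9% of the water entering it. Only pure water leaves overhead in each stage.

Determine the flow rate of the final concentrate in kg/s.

water in feed = 1610×0.558 = 898.38 kg/s.
After stage 1: water left = (1−0.345)×898.38 = 588.44; stream total = 1300.1 kg/s.
After stage 2: water left = (1−0.619)×588.44 = 224.2; final concentrate = 935.82 kg/s.

935.8 kg/s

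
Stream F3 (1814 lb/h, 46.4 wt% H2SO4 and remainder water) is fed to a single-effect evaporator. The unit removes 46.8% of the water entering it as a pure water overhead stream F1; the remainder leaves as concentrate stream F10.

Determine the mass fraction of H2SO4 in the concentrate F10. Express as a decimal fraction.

H2SO4 is not removed: 1814×0.464 = 841.7 lb/h of H2SO4 enters F10.
water entering = 1814×0.536 = 972.3 lb/h; overhead removed = 0.468×972.3 = 455.04 lb/h.
Concentrate = 1814 − 455.04 = 1359 lb/h.
Mass fraction = 841.7/1359 = 0.619.

0.619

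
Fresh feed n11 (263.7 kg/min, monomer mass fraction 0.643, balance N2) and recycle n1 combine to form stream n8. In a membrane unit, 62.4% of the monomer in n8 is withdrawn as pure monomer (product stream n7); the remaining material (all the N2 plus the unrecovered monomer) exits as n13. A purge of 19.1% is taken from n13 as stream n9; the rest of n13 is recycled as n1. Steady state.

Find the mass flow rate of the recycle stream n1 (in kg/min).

N2 enters only via n11 and leaves only via the purge: 263.7×0.357 = 0.191×(N2 in n13), and the membrane unit passes all N2, so N2 in n8 = N2 in n13 = 492.88 kg/min.
monomer in n8: m_A = 263.7×0.643 + (1−0.191)·(1−0.624)·m_A, so m_A = 169.56/0.6958 = 243.68 kg/min.
n13 = (1−0.624)×243.68 + 492.88 = 584.51 kg/min.
Recycle n1 = (1−0.191)×584.51 = 472.87 kg/min.

472.9 kg/min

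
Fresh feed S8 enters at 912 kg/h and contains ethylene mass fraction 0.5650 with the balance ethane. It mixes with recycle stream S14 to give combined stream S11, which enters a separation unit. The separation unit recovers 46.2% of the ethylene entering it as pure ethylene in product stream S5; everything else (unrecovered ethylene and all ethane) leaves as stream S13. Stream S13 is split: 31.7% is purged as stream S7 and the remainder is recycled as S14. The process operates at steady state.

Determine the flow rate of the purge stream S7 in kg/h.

535.6 kg/h

ethane enters only via S8 and leaves only via the purge: 912×0.435 = 0.317×(ethane in S13), and the separation unit passes all ethane, so ethane in S11 = ethane in S13 = 1251.5 kg/h.
ethylene in S11: m_A = 912×0.565 + (1−0.317)·(1−0.462)·m_A, so m_A = 515.28/0.6325 = 814.61 kg/h.
S13 = (1−0.462)×814.61 + 1251.5 = 1689.7 kg/h.
Purge S7 = 0.317×1689.7 = 535.65 kg/h.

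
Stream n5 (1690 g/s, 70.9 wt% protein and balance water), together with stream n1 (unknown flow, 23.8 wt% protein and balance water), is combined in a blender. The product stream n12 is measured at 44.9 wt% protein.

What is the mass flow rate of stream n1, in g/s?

2082 g/s

Let n1 be the unknown flow. Total out = 1690 + n1.
protein balance: 1198.2 + 0.238·n1 = 0.449·(1690 + n1)
(0.238 − 0.449)·n1 = 0.449×1690 − 1198.2 = -439.4
n1 = -439.4 / -0.211 = 2082.5 g/s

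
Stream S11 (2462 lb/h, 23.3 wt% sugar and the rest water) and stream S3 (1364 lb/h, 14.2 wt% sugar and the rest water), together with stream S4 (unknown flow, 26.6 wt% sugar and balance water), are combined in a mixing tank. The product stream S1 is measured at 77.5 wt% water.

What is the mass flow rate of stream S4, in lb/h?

Let S4 be the unknown flow. Total out = 3826 + S4.
water balance: 3058.7 + 0.734·S4 = 0.775·(3826 + S4)
(0.734 − 0.775)·S4 = 0.775×3826 − 3058.7 = -93.516
S4 = -93.516 / -0.041 = 2280.9 lb/h

2281 lb/h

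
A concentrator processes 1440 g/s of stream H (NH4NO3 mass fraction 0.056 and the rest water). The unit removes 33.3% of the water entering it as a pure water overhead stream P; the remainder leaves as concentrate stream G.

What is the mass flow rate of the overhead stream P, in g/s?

water entering = 1440×0.944 = 1359.4 g/s; overhead removed = 0.333×1359.4 = 452.67 g/s.

452.7 g/s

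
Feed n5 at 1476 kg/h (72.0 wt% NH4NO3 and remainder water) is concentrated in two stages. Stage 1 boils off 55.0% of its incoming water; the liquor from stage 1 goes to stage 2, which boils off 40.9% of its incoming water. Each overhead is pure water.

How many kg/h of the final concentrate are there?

water in feed = 1476×0.280 = 413.28 kg/h.
After stage 1: water left = (1−0.550)×413.28 = 185.98; stream total = 1248.7 kg/h.
After stage 2: water left = (1−0.409)×185.98 = 109.91; final concentrate = 1172.6 kg/h.

1173 kg/h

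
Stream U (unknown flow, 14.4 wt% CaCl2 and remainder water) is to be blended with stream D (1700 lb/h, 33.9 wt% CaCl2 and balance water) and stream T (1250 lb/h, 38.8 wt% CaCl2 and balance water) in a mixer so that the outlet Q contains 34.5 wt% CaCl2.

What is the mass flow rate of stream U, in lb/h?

Let U be the unknown flow. Total out = 2950 + U.
CaCl2 balance: 1061.3 + 0.144·U = 0.345·(2950 + U)
(0.144 − 0.345)·U = 0.345×2950 − 1061.3 = -43.55
U = -43.55 / -0.201 = 216.67 lb/h

216.7 lb/h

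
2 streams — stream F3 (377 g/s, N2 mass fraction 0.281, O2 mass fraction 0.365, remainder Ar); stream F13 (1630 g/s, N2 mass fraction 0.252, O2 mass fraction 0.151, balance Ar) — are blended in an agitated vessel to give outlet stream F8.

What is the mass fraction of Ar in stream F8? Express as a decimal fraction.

Total flow out = 377 + 1630 = 2007 g/s.
Ar in = 377×0.354 + 1630×0.597 = 1106.6 g/s.
Ar mass fraction in F8 = 1106.6/2007 = 0.551.

0.551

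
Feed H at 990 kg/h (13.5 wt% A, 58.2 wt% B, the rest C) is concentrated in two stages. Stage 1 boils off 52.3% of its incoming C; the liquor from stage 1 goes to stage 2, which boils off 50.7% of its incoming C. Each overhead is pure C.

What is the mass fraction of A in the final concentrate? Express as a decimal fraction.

0.172

C in feed = 990×0.283 = 280.17 kg/h.
After stage 1: C left = (1−0.523)×280.17 = 133.64; stream total = 843.47 kg/h.
After stage 2: C left = (1−0.507)×133.64 = 65.885; final concentrate = 775.72 kg/h.
A fraction = 133.65/775.72 = 0.172.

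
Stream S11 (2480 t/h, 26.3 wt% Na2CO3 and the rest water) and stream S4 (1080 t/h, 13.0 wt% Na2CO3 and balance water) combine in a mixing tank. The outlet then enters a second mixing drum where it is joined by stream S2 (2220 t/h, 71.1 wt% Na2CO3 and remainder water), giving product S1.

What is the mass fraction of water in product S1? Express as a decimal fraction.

Overall, product flow = 5780 t/h.
water in = 2480×0.737 + 1080×0.870 + 2220×0.289 = 3408.9 t/h.
water fraction in S1 = 0.590.

0.590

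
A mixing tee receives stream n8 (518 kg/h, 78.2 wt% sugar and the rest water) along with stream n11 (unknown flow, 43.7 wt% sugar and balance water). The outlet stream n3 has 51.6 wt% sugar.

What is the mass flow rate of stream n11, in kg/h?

1744 kg/h

Let n11 be the unknown flow. Total out = 518 + n11.
sugar balance: 405.08 + 0.437·n11 = 0.516·(518 + n11)
(0.437 − 0.516)·n11 = 0.516×518 − 405.08 = -137.79
n11 = -137.79 / -0.079 = 1744.2 kg/h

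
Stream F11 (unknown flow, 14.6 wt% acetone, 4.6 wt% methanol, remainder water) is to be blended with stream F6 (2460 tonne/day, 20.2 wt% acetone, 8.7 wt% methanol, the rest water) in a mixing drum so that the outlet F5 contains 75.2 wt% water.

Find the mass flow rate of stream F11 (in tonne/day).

1801 tonne/day

Let F11 be the unknown flow. Total out = 2460 + F11.
water balance: 1749.1 + 0.808·F11 = 0.752·(2460 + F11)
(0.808 − 0.752)·F11 = 0.752×2460 − 1749.1 = 100.86
F11 = 100.86 / 0.056 = 1801.1 tonne/day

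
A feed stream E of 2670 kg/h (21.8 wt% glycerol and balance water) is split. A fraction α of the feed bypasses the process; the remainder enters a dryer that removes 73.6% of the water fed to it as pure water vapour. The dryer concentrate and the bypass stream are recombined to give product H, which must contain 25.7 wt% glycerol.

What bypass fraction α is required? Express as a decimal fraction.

All 2670×0.218 = 582.06 kg/h of glycerol reaches H, so H = 582.06/0.257 = 2264.8 kg/h and vapour = 405.18 kg/h.
The evaporator receives (1−α)·2670 of feed at 0.782 water and removes 0.736 of that water:
0.736×0.782×(1−α)×2670 = 405.18
(1−α) = 405.18/1536.7 = 0.2637;  α = 0.7363.

0.736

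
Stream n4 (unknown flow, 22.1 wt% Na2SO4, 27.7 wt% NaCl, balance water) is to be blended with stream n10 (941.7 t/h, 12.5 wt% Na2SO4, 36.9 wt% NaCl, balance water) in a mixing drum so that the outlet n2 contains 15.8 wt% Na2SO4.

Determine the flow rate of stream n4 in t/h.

Let n4 be the unknown flow. Total out = 941.7 + n4.
Na2SO4 balance: 117.71 + 0.221·n4 = 0.158·(941.7 + n4)
(0.221 − 0.158)·n4 = 0.158×941.7 − 117.71 = 31.076
n4 = 31.076 / 0.063 = 493.27 t/h

493.3 t/h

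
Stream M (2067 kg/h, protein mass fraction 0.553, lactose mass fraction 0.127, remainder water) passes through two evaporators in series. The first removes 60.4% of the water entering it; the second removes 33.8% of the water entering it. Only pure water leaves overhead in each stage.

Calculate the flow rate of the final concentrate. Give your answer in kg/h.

1579 kg/h

water in feed = 2067×0.320 = 661.44 kg/h.
After stage 1: water left = (1−0.604)×661.44 = 261.93; stream total = 1667.5 kg/h.
After stage 2: water left = (1−0.338)×261.93 = 173.4; final concentrate = 1579 kg/h.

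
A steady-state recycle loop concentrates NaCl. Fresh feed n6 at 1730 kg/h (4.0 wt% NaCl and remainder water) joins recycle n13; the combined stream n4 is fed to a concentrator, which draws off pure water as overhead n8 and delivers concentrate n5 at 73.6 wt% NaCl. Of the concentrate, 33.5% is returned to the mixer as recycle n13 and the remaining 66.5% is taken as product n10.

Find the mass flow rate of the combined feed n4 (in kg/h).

Overall NaCl balance (none leaves overhead): NaCl in fresh feed = NaCl in product, i.e. 1730×0.040 = (1−0.335)·n5·0.736.
n5 = 69.2/(0.736×0.665) = 141.39 kg/h.
Recycle n13 = 0.335×141.39 = 47.364 kg/h.
Combined feed n4 = 1730 + 47.364 = 1777.4 kg/h.

1777 kg/h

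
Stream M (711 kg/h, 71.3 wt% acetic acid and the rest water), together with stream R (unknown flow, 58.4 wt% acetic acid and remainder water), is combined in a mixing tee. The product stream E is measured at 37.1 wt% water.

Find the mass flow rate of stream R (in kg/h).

Let R be the unknown flow. Total out = 711 + R.
water balance: 204.06 + 0.416·R = 0.371·(711 + R)
(0.416 − 0.371)·R = 0.371×711 − 204.06 = 59.724
R = 59.724 / 0.045 = 1327.2 kg/h

1327 kg/h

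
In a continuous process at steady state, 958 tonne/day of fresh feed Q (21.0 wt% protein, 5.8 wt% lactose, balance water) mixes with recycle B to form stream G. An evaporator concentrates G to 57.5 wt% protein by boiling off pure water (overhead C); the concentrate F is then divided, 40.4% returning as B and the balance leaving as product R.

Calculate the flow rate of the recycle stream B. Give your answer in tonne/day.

237.2 tonne/day

Overall protein balance (none leaves overhead): protein in fresh feed = protein in product, i.e. 958×0.210 = (1−0.404)·F·0.575.
F = 201.18/(0.575×0.596) = 587.04 tonne/day.
Recycle B = 0.404×587.04 = 237.17 tonne/day.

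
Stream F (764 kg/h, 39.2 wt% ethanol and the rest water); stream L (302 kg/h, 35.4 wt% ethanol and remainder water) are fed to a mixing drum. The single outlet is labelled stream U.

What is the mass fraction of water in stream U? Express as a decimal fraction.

Total flow out = 764 + 302 = 1066 kg/h.
water in = 764×0.608 + 302×0.646 = 659.6 kg/h.
water mass fraction in U = 659.6/1066 = 0.619.

0.619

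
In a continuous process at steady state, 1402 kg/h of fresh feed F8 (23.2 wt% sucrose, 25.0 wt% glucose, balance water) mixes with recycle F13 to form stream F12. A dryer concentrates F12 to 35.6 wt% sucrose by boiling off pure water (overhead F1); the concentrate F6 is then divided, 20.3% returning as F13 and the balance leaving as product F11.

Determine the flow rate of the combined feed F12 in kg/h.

1635 kg/h

Overall sucrose balance (none leaves overhead): sucrose in fresh feed = sucrose in product, i.e. 1402×0.232 = (1−0.203)·F6·0.356.
F6 = 325.26/(0.356×0.797) = 1146.4 kg/h.
Recycle F13 = 0.203×1146.4 = 232.71 kg/h.
Combined feed F12 = 1402 + 232.71 = 1634.7 kg/h.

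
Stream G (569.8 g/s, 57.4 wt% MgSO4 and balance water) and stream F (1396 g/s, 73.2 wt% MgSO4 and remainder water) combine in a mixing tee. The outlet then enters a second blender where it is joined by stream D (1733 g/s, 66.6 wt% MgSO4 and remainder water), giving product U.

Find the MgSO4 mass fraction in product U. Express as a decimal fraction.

0.677

Overall, product flow = 3698.8 g/s.
MgSO4 in = 569.8×0.574 + 1396×0.732 + 1733×0.666 = 2503.1 g/s.
MgSO4 fraction in U = 0.677.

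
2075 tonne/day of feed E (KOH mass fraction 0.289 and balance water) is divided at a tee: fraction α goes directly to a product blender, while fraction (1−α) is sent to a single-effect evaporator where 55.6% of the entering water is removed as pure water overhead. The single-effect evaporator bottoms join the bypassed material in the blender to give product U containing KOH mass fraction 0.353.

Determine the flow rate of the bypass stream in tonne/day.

1123 tonne/day

All 2075×0.289 = 599.67 tonne/day of KOH reaches U, so U = 599.67/0.353 = 1698.8 tonne/day and vapour = 376.2 tonne/day.
The evaporator receives (1−α)·2075 of feed at 0.711 water and removes 0.556 of that water:
0.556×0.711×(1−α)×2075 = 376.2
(1−α) = 376.2/820.28 = 0.4586;  α = 0.5414.
Bypass flow = 0.5414×2075 = 1123.3 tonne/day.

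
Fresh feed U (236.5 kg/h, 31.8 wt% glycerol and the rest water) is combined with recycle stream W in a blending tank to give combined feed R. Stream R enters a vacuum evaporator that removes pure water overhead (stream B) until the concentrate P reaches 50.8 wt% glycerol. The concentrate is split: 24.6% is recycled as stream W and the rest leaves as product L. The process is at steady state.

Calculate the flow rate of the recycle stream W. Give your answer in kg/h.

Overall glycerol balance (none leaves overhead): glycerol in fresh feed = glycerol in product, i.e. 236.5×0.318 = (1−0.246)·P·0.508.
P = 75.207/(0.508×0.754) = 196.35 kg/h.
Recycle W = 0.246×196.35 = 48.301 kg/h.

48.3 kg/h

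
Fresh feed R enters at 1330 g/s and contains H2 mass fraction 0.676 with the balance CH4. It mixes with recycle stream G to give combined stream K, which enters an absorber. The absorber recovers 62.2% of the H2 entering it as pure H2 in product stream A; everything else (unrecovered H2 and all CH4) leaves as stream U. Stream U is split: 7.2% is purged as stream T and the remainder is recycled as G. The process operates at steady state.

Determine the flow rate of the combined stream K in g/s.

7370 g/s

CH4 enters only via R and leaves only via the purge: 1330×0.324 = 0.072×(CH4 in U), and the absorber passes all CH4, so CH4 in K = CH4 in U = 5985 g/s.
H2 in K: m_A = 1330×0.676 + (1−0.072)·(1−0.622)·m_A, so m_A = 899.08/0.6492 = 1384.9 g/s.
K = 1384.9 + 5985 = 7369.9 g/s.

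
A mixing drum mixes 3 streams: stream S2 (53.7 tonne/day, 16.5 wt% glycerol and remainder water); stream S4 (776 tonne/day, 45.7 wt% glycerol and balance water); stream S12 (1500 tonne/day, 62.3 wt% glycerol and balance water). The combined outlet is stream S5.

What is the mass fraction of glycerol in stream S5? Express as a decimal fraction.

Total flow out = 53.7 + 776 + 1500 = 2329.7 tonne/day.
glycerol in = 53.7×0.165 + 776×0.457 + 1500×0.623 = 1298 tonne/day.
glycerol mass fraction in S5 = 1298/2329.7 = 0.557.

0.557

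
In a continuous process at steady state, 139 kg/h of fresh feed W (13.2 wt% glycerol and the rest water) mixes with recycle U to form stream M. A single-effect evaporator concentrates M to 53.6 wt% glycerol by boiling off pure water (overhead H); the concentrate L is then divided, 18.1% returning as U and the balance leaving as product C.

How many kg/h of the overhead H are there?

104.8 kg/h

Overall glycerol balance (none leaves overhead): glycerol in fresh feed = glycerol in product, i.e. 139×0.132 = (1−0.181)·L·0.536.
L = 18.348/(0.536×0.819) = 41.797 kg/h.
Recycle U = 0.181×41.797 = 7.5652 kg/h.
Combined feed M = 139 + 7.5652 = 146.57 kg/h.
Overhead H = M − L = 146.57 − 41.797 = 104.77 kg/h.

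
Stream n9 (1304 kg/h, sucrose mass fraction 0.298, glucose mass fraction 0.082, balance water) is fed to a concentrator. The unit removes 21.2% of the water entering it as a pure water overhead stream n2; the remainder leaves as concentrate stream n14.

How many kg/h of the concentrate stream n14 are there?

1133 kg/h

water entering = 1304×0.620 = 808.48 kg/h; overhead removed = 0.212×808.48 = 171.4 kg/h.
Concentrate = 1304 − 171.4 = 1132.6 kg/h.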